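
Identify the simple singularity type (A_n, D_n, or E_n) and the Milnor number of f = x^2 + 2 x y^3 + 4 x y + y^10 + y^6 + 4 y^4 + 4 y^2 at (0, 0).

The Hessian of f at 0 has rank 1. Corank 1: A-series; mu = 9 gives A_9.

Type A9, Milnor number mu = 9.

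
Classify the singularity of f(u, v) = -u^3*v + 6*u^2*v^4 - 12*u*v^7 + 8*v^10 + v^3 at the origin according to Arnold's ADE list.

E_{7}

The Hessian of f at 0 is [[0, 0], [0, 0]] with rank 0, so corank 2. A Groebner basis of the Jacobian ideal J(f) in C{u,v} is {u^3 - 3*v^2, u^2*v, v^3}; counting standard monomials gives mu = 7. Corank 2; j^3 = v^3 is a perfect cube, so E-series; the 4-jet and mu = 7 give E_7.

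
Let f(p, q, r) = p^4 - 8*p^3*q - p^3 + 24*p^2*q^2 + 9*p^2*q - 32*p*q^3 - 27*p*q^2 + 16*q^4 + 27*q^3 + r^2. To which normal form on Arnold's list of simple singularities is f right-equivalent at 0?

E_6

The Hessian of f at 0 has rank 1. Corank 2; j^3 = -(p - 3*q)^3 is a perfect cube, so E-series; the 4-jet and mu = 6 give E_6.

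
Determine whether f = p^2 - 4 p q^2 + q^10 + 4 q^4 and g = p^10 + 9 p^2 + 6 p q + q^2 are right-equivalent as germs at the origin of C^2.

The Hessian of f at 0 is [[2, 0], [0, 0]] with rank 1, so corank 1. A Groebner basis of the Jacobian ideal J(f) in C{p,q} is {p^5, p^4*q, -p/2 + q^2}; counting standard monomials gives mu = 9. Corank 1: A-series; mu = 9 gives A_9. The Hessian of g at 0 is [[18, 6], [6, 2]] with rank 1, so corank 1. A Groebner basis of the Jacobian ideal J(g) in C{p,q} is {q^9, p + q/3}; counting standard monomials gives mu = 9. Corank 1: A-series; mu = 9 gives A_9. Both have type A_9, hence right-equivalent.

Yes.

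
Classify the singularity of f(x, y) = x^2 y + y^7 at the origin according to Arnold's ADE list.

D_{8}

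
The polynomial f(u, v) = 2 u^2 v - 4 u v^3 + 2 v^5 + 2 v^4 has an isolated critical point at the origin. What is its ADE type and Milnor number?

Type D_5, Milnor number mu = 5.

The Hessian of f at 0 has rank 0. Corank 2; j^3 = 2*u^2*v has shape L^2 M (L != M), so D-series; mu = 5 gives D_5.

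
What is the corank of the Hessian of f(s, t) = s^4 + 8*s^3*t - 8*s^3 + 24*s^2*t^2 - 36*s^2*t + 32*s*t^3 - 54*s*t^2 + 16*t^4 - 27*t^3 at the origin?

Hessian at 0 has rank 0.

2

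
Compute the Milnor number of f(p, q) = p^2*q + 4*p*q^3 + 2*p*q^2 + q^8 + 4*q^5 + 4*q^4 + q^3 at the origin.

The Hessian of f at 0 has rank 0. Corank 2; j^3 = q*(p + q)^2 has shape L^2 M (L != M), so D-series; mu = 9 gives D_9.

9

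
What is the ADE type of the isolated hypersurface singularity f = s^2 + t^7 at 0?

A_6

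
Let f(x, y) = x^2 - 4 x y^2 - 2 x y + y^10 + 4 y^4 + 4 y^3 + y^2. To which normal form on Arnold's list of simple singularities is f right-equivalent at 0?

The Hessian of f at 0 has rank 1. Corank 1: A-series; mu = 9 gives A_9.

A9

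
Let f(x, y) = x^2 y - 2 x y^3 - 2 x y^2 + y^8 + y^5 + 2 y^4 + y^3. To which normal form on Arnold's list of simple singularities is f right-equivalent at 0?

D_{9}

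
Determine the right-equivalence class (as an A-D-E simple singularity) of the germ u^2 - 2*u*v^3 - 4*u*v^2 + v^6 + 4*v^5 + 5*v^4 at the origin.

A_3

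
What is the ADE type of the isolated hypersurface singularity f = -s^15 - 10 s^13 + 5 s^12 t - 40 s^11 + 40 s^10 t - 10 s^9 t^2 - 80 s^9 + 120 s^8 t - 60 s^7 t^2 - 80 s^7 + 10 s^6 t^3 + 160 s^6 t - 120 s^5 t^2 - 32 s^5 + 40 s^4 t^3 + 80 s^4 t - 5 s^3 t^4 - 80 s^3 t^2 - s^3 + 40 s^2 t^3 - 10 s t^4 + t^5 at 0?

E8

The Hessian of f at 0 has rank 0. Corank 2; j^3 = -s^3 is a perfect cube, so E-series; the 5-jet and mu = 8 give E_8.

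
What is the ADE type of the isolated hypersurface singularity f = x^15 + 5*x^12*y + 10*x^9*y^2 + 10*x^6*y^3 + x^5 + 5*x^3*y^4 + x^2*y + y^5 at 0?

D_6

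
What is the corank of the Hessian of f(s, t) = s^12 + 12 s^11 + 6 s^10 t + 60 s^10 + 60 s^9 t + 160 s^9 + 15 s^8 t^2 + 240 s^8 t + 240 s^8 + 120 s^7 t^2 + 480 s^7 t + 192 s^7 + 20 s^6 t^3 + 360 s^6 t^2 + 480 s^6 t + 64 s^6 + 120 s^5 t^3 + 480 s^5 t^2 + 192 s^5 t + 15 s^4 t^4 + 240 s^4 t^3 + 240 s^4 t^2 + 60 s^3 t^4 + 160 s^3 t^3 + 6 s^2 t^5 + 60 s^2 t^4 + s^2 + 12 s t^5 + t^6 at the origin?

1

Hessian at 0 has rank 1.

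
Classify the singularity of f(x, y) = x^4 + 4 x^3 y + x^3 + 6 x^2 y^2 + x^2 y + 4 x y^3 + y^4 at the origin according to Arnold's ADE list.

D_{5}

The Hessian of f at 0 is [[0, 0], [0, 0]] with rank 0, so corank 2. A Groebner basis of the Jacobian ideal J(f) in C{x,y} is {x*y^2, -x*y/4 + y^3, x^2 + x*y}; counting standard monomials gives mu = 5. Corank 2; j^3 = x^2*(x + y) has shape L^2 M (L != M), so D-series; mu = 5 gives D_5.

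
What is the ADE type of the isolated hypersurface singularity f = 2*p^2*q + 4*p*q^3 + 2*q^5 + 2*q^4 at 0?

D_{5}

The Hessian of f at 0 has rank 0. Corank 2; j^3 = 2*p^2*q has shape L^2 M (L != M), so D-series; mu = 5 gives D_5.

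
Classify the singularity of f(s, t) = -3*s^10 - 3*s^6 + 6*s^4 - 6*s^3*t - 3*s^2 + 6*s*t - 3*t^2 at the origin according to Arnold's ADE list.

The Hessian of f at 0 is [[-6, 6], [6, -6]] with rank 1, so corank 1. A Groebner basis of the Jacobian ideal J(f) in C{s,t} is {-4*s*t^2 + s + t^5 + 3*t^3 - t, s^2/2 + s*t^3 - 3*s*t/2 - t^4/2 + t^2, s^3 - s + t, s^2*t - s*t^2 - s/3 + t^3/3 + t/3}; counting standard monomials gives mu = 9. Corank 1: A-series; mu = 9 gives A_9.

A_{9}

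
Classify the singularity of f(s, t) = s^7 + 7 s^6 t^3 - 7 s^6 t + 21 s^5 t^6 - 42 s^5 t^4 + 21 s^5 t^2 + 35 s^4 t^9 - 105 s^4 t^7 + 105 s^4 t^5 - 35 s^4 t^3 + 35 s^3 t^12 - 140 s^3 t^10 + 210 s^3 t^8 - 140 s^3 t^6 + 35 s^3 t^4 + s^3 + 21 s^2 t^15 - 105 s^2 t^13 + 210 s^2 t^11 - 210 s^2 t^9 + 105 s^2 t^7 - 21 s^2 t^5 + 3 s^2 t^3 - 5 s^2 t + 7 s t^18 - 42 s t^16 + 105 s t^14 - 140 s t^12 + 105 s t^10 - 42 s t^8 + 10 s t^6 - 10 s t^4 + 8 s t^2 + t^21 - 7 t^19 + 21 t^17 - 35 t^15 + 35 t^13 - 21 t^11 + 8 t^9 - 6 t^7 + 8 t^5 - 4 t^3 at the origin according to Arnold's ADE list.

The Hessian of f at 0 has rank 0. Corank 2; j^3 = (s - 2*t)^2*(s - t) has shape L^2 M (L != M), so D-series; mu = 8 gives D_8.

D8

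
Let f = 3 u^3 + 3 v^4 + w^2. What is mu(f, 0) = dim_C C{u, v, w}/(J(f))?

The Hessian of f at 0 is [[0, 0, 0], [0, 0, 0], [0, 0, 2]] with rank 1, so corank 2. A Groebner basis of the Jacobian ideal J(f) in C{u,v,w} is {v^3, u^2, w}; counting standard monomials gives mu = 6. Corank 2; j^3 = 3*u^3 is a perfect cube, so E-series; the 4-jet and mu = 6 give E_6.

6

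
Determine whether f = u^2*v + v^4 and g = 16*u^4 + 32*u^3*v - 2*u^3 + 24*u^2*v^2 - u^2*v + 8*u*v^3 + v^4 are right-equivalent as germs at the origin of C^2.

Yes.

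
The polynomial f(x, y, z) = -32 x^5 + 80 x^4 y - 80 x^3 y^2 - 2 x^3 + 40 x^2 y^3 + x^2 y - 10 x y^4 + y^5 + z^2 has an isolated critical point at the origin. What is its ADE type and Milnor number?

Type D_{6}, Milnor number mu = 6.

The Hessian of f at 0 has rank 1. Corank 2; j^3 = -x^2*(2*x - y) has shape L^2 M (L != M), so D-series; mu = 6 gives D_6.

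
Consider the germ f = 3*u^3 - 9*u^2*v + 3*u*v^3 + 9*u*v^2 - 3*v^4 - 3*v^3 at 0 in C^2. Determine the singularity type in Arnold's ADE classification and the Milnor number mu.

The Hessian of f at 0 is [[0, 0], [0, 0]] with rank 0, so corank 2. A Groebner basis of the Jacobian ideal J(f) in C{u,v} is {u^3 - 3*u^2*v - 6*u^2 + 12*u*v - 6*v^2, 3*u^2 + u*v^2 - 6*u*v + 3*v^2, 3*u^2 - 6*u*v + v^3 + 3*v^2}; counting standard monomials gives mu = 7. Corank 2; j^3 = 3*(u - v)^3 is a perfect cube, so E-series; the 4-jet and mu = 7 give E_7.

Type E7, Milnor number mu = 7.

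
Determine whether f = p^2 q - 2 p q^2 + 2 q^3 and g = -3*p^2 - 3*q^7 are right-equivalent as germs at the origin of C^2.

No.

The Hessian of f at 0 has rank 0. Corank 2; j^3 = q*(p^2 - 2*p*q + 2*q^2) splits into three distinct lines over C (the quadratic factor has nonzero discriminant), so D_4. The Hessian of g at 0 has rank 1. Corank 1: A-series; mu = 6 gives A_6. f is D_4 but g is A_6, hence not right-equivalent.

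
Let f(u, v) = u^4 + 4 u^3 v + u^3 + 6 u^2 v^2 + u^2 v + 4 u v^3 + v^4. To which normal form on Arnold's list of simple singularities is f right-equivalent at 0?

D5

The Hessian of f at 0 has rank 0. Corank 2; j^3 = u^2*(u + v) has shape L^2 M (L != M), so D-series; mu = 5 gives D_5.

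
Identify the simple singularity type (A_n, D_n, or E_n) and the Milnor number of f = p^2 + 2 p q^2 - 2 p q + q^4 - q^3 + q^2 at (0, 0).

Type A_{2}, Milnor number mu = 2.

The Hessian of f at 0 has rank 1. Corank 1: A-series; mu = 2 gives A_2.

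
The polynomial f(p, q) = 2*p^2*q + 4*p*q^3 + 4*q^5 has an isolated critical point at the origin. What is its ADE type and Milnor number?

Type D_6, Milnor number mu = 6.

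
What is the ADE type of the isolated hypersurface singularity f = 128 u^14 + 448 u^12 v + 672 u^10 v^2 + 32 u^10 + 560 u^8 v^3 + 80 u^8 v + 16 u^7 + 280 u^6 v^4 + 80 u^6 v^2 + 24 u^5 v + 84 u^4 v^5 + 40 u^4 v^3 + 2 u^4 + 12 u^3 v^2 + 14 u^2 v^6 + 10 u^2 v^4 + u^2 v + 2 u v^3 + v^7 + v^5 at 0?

D_{8}

The Hessian of f at 0 is [[0, 0], [0, 0]] with rank 0, so corank 2. A Groebner basis of the Jacobian ideal J(f) in C{u,v} is {-u^2 + 7*u*v/4 + v^4 + 7*v^3/4, u^3 - u*v/4 - v^3/4, u^2 + u*v^2 - 7*u*v/4 - 7*v^3/4}; counting standard monomials gives mu = 8. Corank 2; j^3 = u^2*v has shape L^2 M (L != M), so D-series; mu = 8 gives D_8.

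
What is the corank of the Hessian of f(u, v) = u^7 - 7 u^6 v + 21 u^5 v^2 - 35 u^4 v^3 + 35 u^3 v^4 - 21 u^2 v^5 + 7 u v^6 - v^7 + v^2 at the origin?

1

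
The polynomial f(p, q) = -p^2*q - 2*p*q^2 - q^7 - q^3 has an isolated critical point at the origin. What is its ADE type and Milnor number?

Type D8, Milnor number mu = 8.

The Hessian of f at 0 is [[0, 0], [0, 0]] with rank 0, so corank 2. A Groebner basis of the Jacobian ideal J(f) in C{p,q} is {p^2/7 + q^6 - q^2/7, p^3 + q^3, p*q + q^2}; counting standard monomials gives mu = 8. Corank 2; j^3 = -q*(p + q)^2 has shape L^2 M (L != M), so D-series; mu = 8 gives D_8.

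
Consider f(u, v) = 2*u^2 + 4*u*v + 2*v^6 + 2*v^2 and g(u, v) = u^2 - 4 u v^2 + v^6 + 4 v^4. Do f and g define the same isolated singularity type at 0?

Yes.

The Hessian of f at 0 has rank 1. Corank 1: A-series; mu = 5 gives A_5. The Hessian of g at 0 has rank 1. Corank 1: A-series; mu = 5 gives A_5. Both have type A_5, hence right-equivalent.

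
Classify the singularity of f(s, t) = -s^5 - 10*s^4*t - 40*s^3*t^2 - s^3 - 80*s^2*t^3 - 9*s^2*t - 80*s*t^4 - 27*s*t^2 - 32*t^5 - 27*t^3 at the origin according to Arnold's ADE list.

E_{8}

The Hessian of f at 0 is [[0, 0], [0, 0]] with rank 0, so corank 2. A Groebner basis of the Jacobian ideal J(f) in C{s,t} is {t^5, s*t^3 + 11*t^4/4, s^2 + 6*s*t + 9*t^2}; counting standard monomials gives mu = 8. Corank 2; j^3 = -(s + 3*t)^3 is a perfect cube, so E-series; the 5-jet and mu = 8 give E_8.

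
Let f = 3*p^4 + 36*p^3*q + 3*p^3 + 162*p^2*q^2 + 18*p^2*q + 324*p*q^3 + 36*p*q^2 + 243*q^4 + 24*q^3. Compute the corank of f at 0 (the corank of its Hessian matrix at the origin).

2

The Hessian at 0 is [[0, 0], [0, 0]] of rank 0; hence corank 2.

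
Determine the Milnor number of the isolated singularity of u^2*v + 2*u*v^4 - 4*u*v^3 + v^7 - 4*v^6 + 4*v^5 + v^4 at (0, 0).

The Hessian of f at 0 has rank 0. Corank 2; j^3 = u^2*v has shape L^2 M (L != M), so D-series; mu = 5 gives D_5.

5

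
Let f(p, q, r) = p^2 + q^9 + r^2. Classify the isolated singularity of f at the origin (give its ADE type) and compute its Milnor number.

The Hessian of f at 0 has rank 2. Corank 1: A-series; mu = 8 gives A_8.

Type A_8, Milnor number mu = 8.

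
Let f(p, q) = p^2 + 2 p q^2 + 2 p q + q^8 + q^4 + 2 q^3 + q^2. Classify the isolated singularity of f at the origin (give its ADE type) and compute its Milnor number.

The Hessian of f at 0 has rank 1. Corank 1: A-series; mu = 7 gives A_7.

Type A_{7}, Milnor number mu = 7.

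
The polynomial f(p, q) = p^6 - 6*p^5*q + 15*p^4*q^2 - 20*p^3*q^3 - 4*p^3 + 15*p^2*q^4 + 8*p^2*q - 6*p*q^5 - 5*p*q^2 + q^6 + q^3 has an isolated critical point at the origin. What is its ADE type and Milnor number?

Type D7, Milnor number mu = 7.

The Hessian of f at 0 is [[0, 0], [0, 0]] with rank 0, so corank 2. A Groebner basis of the Jacobian ideal J(f) in C{p,q} is {32*p*q/3 + q^5 - 16*q^2/3, p*q^2 - q^3/2, p^2 - 3*p*q/2 + q^2/2}; counting standard monomials gives mu = 7. Corank 2; j^3 = -(p - q)*(2*p - q)^2 has shape L^2 M (L != M), so D-series; mu = 7 gives D_7.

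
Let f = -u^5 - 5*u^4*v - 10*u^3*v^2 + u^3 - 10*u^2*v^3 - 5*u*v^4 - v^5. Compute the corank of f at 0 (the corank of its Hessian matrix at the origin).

2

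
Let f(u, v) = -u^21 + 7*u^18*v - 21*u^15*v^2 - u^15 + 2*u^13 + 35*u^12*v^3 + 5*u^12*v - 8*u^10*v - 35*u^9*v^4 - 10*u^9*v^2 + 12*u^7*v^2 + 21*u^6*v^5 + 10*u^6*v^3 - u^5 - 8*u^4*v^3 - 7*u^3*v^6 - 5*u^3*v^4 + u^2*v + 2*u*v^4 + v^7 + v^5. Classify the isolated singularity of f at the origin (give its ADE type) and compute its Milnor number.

The Hessian of f at 0 has rank 0. Corank 2; j^3 = u^2*v has shape L^2 M (L != M), so D-series; mu = 6 gives D_6.

Type D_{6}, Milnor number mu = 6.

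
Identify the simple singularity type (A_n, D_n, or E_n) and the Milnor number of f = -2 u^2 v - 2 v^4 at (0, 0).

Type D5, Milnor number mu = 5.

The Hessian of f at 0 has rank 0. Corank 2; j^3 = -2*u^2*v has shape L^2 M (L != M), so D-series; mu = 5 gives D_5.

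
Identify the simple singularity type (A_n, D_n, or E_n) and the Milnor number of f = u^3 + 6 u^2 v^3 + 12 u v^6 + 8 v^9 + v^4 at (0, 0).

Type E_6, Milnor number mu = 6.

The Hessian of f at 0 has rank 0. Corank 2; j^3 = u^3 is a perfect cube, so E-series; the 4-jet and mu = 6 give E_6.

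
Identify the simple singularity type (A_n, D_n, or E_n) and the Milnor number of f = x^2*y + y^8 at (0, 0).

The Hessian of f at 0 has rank 0. Corank 2; j^3 = x^2*y has shape L^2 M (L != M), so D-series; mu = 9 gives D_9.

Type D_9, Milnor number mu = 9.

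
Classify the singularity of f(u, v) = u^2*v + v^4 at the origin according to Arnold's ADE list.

D_5

The Hessian of f at 0 has rank 0. Corank 2; j^3 = u^2*v has shape L^2 M (L != M), so D-series; mu = 5 gives D_5.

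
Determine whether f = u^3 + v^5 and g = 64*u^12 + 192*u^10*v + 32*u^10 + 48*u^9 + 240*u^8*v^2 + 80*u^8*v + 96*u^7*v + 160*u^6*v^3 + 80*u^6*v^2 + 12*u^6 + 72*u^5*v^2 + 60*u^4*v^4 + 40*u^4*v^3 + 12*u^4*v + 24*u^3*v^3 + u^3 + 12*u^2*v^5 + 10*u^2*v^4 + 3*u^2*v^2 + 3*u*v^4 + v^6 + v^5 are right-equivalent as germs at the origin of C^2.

Yes.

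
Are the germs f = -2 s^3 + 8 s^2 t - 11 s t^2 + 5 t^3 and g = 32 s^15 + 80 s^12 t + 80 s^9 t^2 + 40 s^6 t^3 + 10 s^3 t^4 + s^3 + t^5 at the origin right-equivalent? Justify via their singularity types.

The Hessian of f at 0 has rank 0. Corank 2; j^3 = -(s - t)*(2*s^2 - 6*s*t + 5*t^2) splits into three distinct lines over C (the quadratic factor has nonzero discriminant), so D_4. The Hessian of g at 0 has rank 0. Corank 2; j^3 = s^3 is a perfect cube, so E-series; the 5-jet and mu = 8 give E_8. f is D_4 but g is E_8, hence not right-equivalent.

No.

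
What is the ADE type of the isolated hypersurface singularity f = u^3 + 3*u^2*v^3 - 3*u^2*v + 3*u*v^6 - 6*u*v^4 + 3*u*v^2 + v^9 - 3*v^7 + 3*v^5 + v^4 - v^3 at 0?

The Hessian of f at 0 has rank 0. Corank 2; j^3 = (u - v)^3 is a perfect cube, so E-series; the 4-jet and mu = 6 give E_6.

E6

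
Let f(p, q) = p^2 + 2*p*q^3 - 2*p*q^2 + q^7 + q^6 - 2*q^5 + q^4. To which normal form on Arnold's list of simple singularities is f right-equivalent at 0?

A_6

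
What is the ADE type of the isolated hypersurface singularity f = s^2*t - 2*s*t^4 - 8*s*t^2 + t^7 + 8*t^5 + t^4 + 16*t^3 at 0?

D_5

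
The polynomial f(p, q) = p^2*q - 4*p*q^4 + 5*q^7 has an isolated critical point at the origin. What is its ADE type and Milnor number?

The Hessian of f at 0 is [[0, 0], [0, 0]] with rank 0, so corank 2. A Groebner basis of the Jacobian ideal J(f) in C{p,q} is {2*p^2/3 + p*q^3, -p*q/2 + q^4, p^3, p^2*q}; counting standard monomials gives mu = 8. Corank 2; j^3 = p^2*q has shape L^2 M (L != M), so D-series; mu = 8 gives D_8.

Type D_{8}, Milnor number mu = 8.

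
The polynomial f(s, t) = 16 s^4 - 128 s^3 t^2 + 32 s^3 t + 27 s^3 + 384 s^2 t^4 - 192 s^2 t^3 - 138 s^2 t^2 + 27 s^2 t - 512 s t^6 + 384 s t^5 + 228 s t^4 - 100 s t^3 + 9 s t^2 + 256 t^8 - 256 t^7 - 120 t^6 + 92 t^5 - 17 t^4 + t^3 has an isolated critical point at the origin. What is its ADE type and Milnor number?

Type E6, Milnor number mu = 6.

The Hessian of f at 0 has rank 0. Corank 2; j^3 = (3*s + t)^3 is a perfect cube, so E-series; the 4-jet and mu = 6 give E_6.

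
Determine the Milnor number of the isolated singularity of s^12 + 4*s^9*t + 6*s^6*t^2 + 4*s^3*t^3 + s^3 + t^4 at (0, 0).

The Hessian of f at 0 has rank 0. Corank 2; j^3 = s^3 is a perfect cube, so E-series; the 4-jet and mu = 6 give E_6.

6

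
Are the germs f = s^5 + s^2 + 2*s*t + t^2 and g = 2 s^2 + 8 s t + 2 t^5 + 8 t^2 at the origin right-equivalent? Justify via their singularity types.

Yes.

The Hessian of f at 0 has rank 1. Corank 1: A-series; mu = 4 gives A_4. The Hessian of g at 0 has rank 1. Corank 1: A-series; mu = 4 gives A_4. Both have type A_4, hence right-equivalent.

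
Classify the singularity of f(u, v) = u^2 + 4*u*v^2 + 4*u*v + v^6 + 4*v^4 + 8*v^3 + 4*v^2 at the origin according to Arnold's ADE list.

A_{5}

The Hessian of f at 0 has rank 1. Corank 1: A-series; mu = 5 gives A_5.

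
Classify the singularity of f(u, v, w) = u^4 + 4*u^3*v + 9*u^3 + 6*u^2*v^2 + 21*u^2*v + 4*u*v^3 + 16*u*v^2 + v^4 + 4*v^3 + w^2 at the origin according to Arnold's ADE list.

D5

The Hessian of f at 0 has rank 1. Corank 2; j^3 = (u + v)*(3*u + 2*v)^2 has shape L^2 M (L != M), so D-series; mu = 5 gives D_5.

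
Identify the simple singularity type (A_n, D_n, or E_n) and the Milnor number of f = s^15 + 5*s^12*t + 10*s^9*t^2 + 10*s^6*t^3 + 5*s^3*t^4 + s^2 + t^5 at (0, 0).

Type A_4, Milnor number mu = 4.

The Hessian of f at 0 is [[2, 0], [0, 0]] with rank 1, so corank 1. A Groebner basis of the Jacobian ideal J(f) in C{s,t} is {t^4, s}; counting standard monomials gives mu = 4. Corank 1: A-series; mu = 4 gives A_4.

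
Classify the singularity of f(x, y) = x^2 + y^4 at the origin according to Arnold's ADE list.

A_{3}

The Hessian of f at 0 is [[2, 0], [0, 0]] with rank 1, so corank 1. A Groebner basis of the Jacobian ideal J(f) in C{x,y} is {y^3, x}; counting standard monomials gives mu = 3. Corank 1: A-series; mu = 3 gives A_3.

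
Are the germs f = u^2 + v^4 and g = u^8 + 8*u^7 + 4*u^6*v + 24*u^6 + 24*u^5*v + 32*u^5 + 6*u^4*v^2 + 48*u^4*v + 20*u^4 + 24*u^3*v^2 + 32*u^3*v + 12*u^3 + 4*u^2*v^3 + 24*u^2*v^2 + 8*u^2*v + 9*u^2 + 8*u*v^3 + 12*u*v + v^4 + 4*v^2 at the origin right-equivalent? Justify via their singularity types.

The Hessian of f at 0 has rank 1. Corank 1: A-series; mu = 3 gives A_3. The Hessian of g at 0 has rank 1. Corank 1: A-series; mu = 3 gives A_3. Both have type A_3, hence right-equivalent.

Yes.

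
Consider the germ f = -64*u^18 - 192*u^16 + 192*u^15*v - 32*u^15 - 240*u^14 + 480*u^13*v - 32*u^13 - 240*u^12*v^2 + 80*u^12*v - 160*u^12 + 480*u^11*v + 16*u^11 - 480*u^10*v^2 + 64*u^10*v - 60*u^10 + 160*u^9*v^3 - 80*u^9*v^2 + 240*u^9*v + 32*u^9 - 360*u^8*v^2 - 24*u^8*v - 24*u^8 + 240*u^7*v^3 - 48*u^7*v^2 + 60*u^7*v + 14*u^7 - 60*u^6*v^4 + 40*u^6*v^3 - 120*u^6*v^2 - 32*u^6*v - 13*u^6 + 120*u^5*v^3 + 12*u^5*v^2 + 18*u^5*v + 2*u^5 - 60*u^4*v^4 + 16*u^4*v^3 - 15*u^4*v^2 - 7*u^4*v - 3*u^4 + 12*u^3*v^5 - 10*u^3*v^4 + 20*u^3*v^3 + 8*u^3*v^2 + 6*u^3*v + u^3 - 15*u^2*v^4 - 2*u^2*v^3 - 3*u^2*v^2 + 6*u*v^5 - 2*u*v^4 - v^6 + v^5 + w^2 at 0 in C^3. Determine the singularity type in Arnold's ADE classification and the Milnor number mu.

The Hessian of f at 0 has rank 1. Corank 2; j^3 = u^3 is a perfect cube, so E-series; the 5-jet and mu = 8 give E_8.

Type E_{8}, Milnor number mu = 8.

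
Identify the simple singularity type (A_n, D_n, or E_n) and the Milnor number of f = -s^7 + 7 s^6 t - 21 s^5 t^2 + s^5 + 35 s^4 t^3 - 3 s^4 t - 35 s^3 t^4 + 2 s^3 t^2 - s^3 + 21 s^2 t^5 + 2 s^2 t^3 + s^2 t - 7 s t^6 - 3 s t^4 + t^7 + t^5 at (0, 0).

Type D6, Milnor number mu = 6.

The Hessian of f at 0 has rank 0. Corank 2; j^3 = -s^2*(s - t) has shape L^2 M (L != M), so D-series; mu = 6 gives D_6.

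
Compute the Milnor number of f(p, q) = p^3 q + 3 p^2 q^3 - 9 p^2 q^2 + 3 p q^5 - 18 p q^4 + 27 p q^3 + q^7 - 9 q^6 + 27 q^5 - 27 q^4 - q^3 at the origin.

The Hessian of f at 0 is [[0, 0], [0, 0]] with rank 0, so corank 2. A Groebner basis of the Jacobian ideal J(f) in C{p,q} is {p^3 - 27*p*q^2 - 3*q^2, p^2*q - 6*p*q^2, q^3}; counting standard monomials gives mu = 7. Corank 2; j^3 = -q^3 is a perfect cube, so E-series; the 4-jet and mu = 7 give E_7.

7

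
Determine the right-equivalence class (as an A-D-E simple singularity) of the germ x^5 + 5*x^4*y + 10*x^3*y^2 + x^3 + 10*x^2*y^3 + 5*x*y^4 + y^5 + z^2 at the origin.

E8

The Hessian of f at 0 is [[0, 0, 0], [0, 0, 0], [0, 0, 2]] with rank 1, so corank 2. A Groebner basis of the Jacobian ideal J(f) in C{x,y,z} is {y^5, x*y^3 + y^4/4, x^2, z}; counting standard monomials gives mu = 8. Corank 2; j^3 = x^3 is a perfect cube, so E-series; the 5-jet and mu = 8 give E_8.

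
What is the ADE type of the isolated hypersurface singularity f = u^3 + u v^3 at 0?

The Hessian of f at 0 has rank 0. Corank 2; j^3 = u^3 is a perfect cube, so E-series; the 4-jet and mu = 7 give E_7.

E7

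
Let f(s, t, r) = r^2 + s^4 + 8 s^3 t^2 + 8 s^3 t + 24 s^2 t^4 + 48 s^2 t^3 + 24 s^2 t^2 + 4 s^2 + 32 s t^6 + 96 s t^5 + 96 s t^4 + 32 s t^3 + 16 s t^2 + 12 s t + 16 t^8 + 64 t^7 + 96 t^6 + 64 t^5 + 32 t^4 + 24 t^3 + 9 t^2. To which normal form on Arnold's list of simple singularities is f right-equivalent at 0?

The Hessian of f at 0 is [[8, 12, 0], [12, 18, 0], [0, 0, 2]] with rank 2, so corank 1. A Groebner basis of the Jacobian ideal J(f) in C{s,t,r} is {s^2 + 9*s/8 + 27*t/16, s*t - 3*s/4 - 9*t/8, s/2 + t^2 + 3*t/4, r}; counting standard monomials gives mu = 3. Corank 1: A-series; mu = 3 gives A_3.

A3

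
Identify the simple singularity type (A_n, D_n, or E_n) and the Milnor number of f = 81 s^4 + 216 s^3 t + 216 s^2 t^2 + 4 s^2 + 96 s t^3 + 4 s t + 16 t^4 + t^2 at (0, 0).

Type A3, Milnor number mu = 3.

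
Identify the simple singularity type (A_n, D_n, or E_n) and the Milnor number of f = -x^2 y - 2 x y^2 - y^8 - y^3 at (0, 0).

Type D_{9}, Milnor number mu = 9.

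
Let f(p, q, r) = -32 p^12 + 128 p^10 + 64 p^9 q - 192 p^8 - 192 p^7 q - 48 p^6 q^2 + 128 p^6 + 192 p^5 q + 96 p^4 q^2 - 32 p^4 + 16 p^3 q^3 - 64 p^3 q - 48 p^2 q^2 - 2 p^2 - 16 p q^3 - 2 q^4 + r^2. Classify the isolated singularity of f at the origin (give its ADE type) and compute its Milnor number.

The Hessian of f at 0 is [[-4, 0, 0], [0, 0, 0], [0, 0, 2]] with rank 2, so corank 1. A Groebner basis of the Jacobian ideal J(f) in C{p,q,r} is {q^3, p, r}; counting standard monomials gives mu = 3. Corank 1: A-series; mu = 3 gives A_3.

Type A3, Milnor number mu = 3.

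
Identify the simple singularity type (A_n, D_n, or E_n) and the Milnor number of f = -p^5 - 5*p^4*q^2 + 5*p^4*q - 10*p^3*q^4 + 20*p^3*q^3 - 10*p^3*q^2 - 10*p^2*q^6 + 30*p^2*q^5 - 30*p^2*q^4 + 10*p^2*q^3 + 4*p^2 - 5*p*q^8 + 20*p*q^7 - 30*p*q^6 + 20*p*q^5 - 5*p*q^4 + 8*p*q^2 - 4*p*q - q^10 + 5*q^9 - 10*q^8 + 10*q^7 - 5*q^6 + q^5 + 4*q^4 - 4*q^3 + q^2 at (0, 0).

Type A_{4}, Milnor number mu = 4.

The Hessian of f at 0 is [[8, -4], [-4, 2]] with rank 1, so corank 1. A Groebner basis of the Jacobian ideal J(f) in C{p,q} is {p^2 - p*q - p/4 + q/8, p + q^2 - q/2}; counting standard monomials gives mu = 4. Corank 1: A-series; mu = 4 gives A_4.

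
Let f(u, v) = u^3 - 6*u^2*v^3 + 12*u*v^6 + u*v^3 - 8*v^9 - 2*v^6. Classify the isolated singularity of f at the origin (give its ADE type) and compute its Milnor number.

Type E7, Milnor number mu = 7.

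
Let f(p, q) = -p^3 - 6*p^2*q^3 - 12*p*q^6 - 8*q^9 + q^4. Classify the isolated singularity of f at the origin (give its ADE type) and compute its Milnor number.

The Hessian of f at 0 has rank 0. Corank 2; j^3 = -p^3 is a perfect cube, so E-series; the 4-jet and mu = 6 give E_6.

Type E6, Milnor number mu = 6.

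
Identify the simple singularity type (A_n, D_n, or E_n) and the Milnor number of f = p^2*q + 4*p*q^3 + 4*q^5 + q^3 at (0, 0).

Type D_4, Milnor number mu = 4.

The Hessian of f at 0 has rank 0. Corank 2; j^3 = q*(p^2 + q^2) splits into three distinct lines over C (the quadratic factor has nonzero discriminant), so D_4.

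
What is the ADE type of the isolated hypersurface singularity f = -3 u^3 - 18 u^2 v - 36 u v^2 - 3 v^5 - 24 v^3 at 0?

E_{8}

The Hessian of f at 0 has rank 0. Corank 2; j^3 = -3*(u + 2*v)^3 is a perfect cube, so E-series; the 5-jet and mu = 8 give E_8.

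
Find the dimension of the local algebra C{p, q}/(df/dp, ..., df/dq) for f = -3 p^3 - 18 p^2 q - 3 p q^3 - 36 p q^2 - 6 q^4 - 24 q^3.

7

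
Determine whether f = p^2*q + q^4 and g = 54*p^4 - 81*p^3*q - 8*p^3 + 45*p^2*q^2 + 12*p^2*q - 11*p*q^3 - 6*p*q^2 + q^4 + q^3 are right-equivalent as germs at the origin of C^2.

The Hessian of f at 0 has rank 0. Corank 2; j^3 = p^2*q has shape L^2 M (L != M), so D-series; mu = 5 gives D_5. The Hessian of g at 0 has rank 0. Corank 2; j^3 = -(2*p - q)^3 is a perfect cube, so E-series; the 4-jet and mu = 7 give E_7. f is D_5 but g is E_7, hence not right-equivalent.

No.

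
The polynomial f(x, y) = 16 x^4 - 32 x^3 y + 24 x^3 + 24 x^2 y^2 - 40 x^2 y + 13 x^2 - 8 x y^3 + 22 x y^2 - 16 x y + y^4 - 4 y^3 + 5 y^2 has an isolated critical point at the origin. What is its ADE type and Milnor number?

The Hessian of f at 0 has rank 2. Corank 0: nondegenerate Morse point, so A_1.

Type A1, Milnor number mu = 1.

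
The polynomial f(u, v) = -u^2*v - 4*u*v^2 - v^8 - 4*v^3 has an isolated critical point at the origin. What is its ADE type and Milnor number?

Type D_9, Milnor number mu = 9.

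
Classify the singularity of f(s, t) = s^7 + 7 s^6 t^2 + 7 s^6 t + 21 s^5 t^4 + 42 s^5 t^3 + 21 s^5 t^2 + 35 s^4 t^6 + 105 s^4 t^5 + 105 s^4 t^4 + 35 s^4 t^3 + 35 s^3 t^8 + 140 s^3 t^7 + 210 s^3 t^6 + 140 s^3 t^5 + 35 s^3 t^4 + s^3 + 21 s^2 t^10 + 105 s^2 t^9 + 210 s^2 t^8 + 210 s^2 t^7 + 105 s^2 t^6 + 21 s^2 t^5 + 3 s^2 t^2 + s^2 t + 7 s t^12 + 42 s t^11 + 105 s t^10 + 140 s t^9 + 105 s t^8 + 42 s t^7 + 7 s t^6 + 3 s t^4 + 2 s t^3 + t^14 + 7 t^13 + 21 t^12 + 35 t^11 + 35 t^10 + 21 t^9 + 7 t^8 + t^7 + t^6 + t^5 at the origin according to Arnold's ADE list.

D8

The Hessian of f at 0 has rank 0. Corank 2; j^3 = s^2*(s + t) has shape L^2 M (L != M), so D-series; mu = 8 gives D_8.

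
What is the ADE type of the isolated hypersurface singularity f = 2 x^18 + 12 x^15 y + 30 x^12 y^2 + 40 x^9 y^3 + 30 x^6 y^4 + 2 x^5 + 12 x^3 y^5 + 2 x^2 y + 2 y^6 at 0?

D_7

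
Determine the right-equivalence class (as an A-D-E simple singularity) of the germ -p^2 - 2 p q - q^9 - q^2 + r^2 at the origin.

The Hessian of f at 0 is [[-2, -2, 0], [-2, -2, 0], [0, 0, 2]] with rank 2, so corank 1. A Groebner basis of the Jacobian ideal J(f) in C{p,q,r} is {q^8, p + q, r}; counting standard monomials gives mu = 8. Corank 1: A-series; mu = 8 gives A_8.

A_{8}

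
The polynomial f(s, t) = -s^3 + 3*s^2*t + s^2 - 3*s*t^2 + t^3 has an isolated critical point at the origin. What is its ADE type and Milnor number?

Type A2, Milnor number mu = 2.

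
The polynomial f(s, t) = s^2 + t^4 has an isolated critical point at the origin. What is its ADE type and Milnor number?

Type A3, Milnor number mu = 3.

The Hessian of f at 0 is [[2, 0], [0, 0]] with rank 1, so corank 1. A Groebner basis of the Jacobian ideal J(f) in C{s,t} is {t^3, s}; counting standard monomials gives mu = 3. Corank 1: A-series; mu = 3 gives A_3.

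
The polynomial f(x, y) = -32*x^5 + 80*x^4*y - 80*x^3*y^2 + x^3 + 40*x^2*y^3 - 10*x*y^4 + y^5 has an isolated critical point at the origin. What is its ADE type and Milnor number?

Type E_8, Milnor number mu = 8.

The Hessian of f at 0 is [[0, 0], [0, 0]] with rank 0, so corank 2. A Groebner basis of the Jacobian ideal J(f) in C{x,y} is {y^5, x*y^3 - y^4/8, x^2}; counting standard monomials gives mu = 8. Corank 2; j^3 = x^3 is a perfect cube, so E-series; the 5-jet and mu = 8 give E_8.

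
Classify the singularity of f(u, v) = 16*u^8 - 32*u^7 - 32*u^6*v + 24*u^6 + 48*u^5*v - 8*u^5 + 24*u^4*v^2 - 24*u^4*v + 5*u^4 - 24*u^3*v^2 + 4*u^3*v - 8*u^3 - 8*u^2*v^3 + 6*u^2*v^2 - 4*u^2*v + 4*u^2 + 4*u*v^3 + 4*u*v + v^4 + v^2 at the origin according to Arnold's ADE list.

The Hessian of f at 0 has rank 1. Corank 1: A-series; mu = 3 gives A_3.

A_3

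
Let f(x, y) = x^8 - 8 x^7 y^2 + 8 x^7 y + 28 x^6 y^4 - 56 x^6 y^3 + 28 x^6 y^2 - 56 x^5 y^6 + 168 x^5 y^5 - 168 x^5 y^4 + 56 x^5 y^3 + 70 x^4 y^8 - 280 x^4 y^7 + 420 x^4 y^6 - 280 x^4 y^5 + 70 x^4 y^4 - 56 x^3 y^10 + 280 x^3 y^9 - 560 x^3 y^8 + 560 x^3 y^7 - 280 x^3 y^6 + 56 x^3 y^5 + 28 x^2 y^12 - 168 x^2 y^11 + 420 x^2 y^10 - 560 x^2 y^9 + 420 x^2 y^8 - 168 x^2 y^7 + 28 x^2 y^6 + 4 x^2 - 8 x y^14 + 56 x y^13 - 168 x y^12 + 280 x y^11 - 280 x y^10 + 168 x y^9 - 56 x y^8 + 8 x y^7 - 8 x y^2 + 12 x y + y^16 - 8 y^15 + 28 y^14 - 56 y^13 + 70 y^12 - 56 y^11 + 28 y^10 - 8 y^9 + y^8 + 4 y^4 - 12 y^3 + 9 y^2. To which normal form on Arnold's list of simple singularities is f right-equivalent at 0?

The Hessian of f at 0 is [[8, 12], [12, 18]] with rank 1, so corank 1. A Groebner basis of the Jacobian ideal J(f) in C{x,y} is {x^4 - 27*x^3/2 - 189*x^2*y/4 - 891*x^2/16 - 1701*x*y/16 - 2187*x/64 - 6561*y/128, x^3*y + 9*x^3/2 + 27*x^2*y/2 + 27*x^2/2 + 405*x*y/16 + 243*x/32 + 729*y/64, -x + y^2 - 3*y/2}; counting standard monomials gives mu = 7. Corank 1: A-series; mu = 7 gives A_7.

A_{7}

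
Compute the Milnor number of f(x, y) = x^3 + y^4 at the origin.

The Hessian of f at 0 has rank 0. Corank 2; j^3 = x^3 is a perfect cube, so E-series; the 4-jet and mu = 6 give E_6.

6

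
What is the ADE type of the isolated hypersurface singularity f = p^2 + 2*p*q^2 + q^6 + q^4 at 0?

A5

The Hessian of f at 0 has rank 1. Corank 1: A-series; mu = 5 gives A_5.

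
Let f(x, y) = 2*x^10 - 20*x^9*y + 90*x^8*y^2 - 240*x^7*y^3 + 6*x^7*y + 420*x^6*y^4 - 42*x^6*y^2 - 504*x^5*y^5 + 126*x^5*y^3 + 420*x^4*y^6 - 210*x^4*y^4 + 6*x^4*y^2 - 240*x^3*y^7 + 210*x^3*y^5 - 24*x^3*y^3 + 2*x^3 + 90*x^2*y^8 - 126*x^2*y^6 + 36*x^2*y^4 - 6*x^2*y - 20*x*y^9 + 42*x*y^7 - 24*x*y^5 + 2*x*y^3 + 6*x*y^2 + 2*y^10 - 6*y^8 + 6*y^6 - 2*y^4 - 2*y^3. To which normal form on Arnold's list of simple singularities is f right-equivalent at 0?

E_{7}

The Hessian of f at 0 has rank 0. Corank 2; j^3 = 2*(x - y)^3 is a perfect cube, so E-series; the 4-jet and mu = 7 give E_7.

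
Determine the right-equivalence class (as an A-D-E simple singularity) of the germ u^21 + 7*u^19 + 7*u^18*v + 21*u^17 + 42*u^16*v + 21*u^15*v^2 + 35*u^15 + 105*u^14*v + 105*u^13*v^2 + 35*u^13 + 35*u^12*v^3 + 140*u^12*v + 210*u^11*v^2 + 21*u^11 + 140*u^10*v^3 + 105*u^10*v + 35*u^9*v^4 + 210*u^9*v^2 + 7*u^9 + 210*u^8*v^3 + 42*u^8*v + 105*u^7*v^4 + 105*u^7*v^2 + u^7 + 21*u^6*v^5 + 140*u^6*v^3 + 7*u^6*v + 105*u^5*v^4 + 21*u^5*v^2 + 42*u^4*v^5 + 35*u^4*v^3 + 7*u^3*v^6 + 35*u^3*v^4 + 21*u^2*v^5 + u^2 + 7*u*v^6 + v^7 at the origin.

The Hessian of f at 0 is [[2, 0], [0, 0]] with rank 1, so corank 1. A Groebner basis of the Jacobian ideal J(f) in C{u,v} is {v^6, u}; counting standard monomials gives mu = 6. Corank 1: A-series; mu = 6 gives A_6.

A_{6}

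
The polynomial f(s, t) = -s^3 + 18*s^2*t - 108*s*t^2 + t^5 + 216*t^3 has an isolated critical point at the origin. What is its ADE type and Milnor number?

The Hessian of f at 0 has rank 0. Corank 2; j^3 = -(s - 6*t)^3 is a perfect cube, so E-series; the 5-jet and mu = 8 give E_8.

Type E_{8}, Milnor number mu = 8.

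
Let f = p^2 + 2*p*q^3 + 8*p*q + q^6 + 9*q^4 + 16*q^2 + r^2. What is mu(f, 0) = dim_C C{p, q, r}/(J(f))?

3

The Hessian of f at 0 is [[2, 8, 0], [8, 32, 0], [0, 0, 2]] with rank 2, so corank 1. A Groebner basis of the Jacobian ideal J(f) in C{p,q,r} is {q^3, p + 4*q, r}; counting standard monomials gives mu = 3. Corank 1: A-series; mu = 3 gives A_3.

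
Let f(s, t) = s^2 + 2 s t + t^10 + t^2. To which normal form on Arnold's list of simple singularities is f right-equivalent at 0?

A_{9}

The Hessian of f at 0 has rank 1. Corank 1: A-series; mu = 9 gives A_9.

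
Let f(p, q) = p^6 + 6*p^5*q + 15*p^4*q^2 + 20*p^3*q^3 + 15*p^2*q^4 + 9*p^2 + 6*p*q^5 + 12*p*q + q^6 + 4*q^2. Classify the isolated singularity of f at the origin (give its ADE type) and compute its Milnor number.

Type A5, Milnor number mu = 5.

The Hessian of f at 0 is [[18, 12], [12, 8]] with rank 1, so corank 1. A Groebner basis of the Jacobian ideal J(f) in C{p,q} is {q^5, p + 2*q/3}; counting standard monomials gives mu = 5. Corank 1: A-series; mu = 5 gives A_5.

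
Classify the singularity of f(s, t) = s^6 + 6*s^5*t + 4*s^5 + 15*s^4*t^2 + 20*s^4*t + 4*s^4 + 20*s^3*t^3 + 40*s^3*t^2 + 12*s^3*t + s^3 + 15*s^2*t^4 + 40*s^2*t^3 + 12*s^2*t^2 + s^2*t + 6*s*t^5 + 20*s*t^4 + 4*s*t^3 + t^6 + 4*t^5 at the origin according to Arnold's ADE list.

The Hessian of f at 0 has rank 0. Corank 2; j^3 = s^2*(s + t) has shape L^2 M (L != M), so D-series; mu = 7 gives D_7.

D_7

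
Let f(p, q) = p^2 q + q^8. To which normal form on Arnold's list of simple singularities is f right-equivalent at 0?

The Hessian of f at 0 is [[0, 0], [0, 0]] with rank 0, so corank 2. A Groebner basis of the Jacobian ideal J(f) in C{p,q} is {p^2/8 + q^7, p^3, p*q}; counting standard monomials gives mu = 9. Corank 2; j^3 = p^2*q has shape L^2 M (L != M), so D-series; mu = 9 gives D_9.

D9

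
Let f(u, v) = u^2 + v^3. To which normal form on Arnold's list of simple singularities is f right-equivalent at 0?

The Hessian of f at 0 is [[2, 0], [0, 0]] with rank 1, so corank 1. A Groebner basis of the Jacobian ideal J(f) in C{u,v} is {v^2, u}; counting standard monomials gives mu = 2. Corank 1: A-series; mu = 2 gives A_2.

A_2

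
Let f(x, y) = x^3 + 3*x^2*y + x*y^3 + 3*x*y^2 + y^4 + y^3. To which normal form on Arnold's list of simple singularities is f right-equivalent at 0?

The Hessian of f at 0 is [[0, 0], [0, 0]] with rank 0, so corank 2. A Groebner basis of the Jacobian ideal J(f) in C{x,y} is {x^3 + 3*x^2*y + 6*x^2 + 12*x*y + 6*y^2, -3*x^2 + x*y^2 - 6*x*y - 3*y^2, 3*x^2 + 6*x*y + y^3 + 3*y^2}; counting standard monomials gives mu = 7. Corank 2; j^3 = (x + y)^3 is a perfect cube, so E-series; the 4-jet and mu = 7 give E_7.

E7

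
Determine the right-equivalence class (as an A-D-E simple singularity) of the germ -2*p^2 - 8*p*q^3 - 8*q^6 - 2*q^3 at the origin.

The Hessian of f at 0 has rank 1. Corank 1: A-series; mu = 2 gives A_2.

A2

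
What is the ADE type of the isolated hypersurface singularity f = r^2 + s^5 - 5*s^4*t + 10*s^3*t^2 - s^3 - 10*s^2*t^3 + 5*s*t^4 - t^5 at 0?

E_8

The Hessian of f at 0 has rank 1. Corank 2; j^3 = -s^3 is a perfect cube, so E-series; the 5-jet and mu = 8 give E_8.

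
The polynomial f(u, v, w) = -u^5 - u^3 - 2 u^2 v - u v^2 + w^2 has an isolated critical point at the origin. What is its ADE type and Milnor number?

The Hessian of f at 0 has rank 1. Corank 2; j^3 = -u*(u + v)^2 has shape L^2 M (L != M), so D-series; mu = 6 gives D_6.

Type D6, Milnor number mu = 6.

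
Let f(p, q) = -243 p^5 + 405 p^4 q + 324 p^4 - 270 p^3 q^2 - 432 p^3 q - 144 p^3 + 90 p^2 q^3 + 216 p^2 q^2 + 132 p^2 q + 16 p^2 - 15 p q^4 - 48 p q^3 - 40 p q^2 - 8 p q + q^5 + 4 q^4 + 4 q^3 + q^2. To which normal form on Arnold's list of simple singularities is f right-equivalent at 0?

A_{4}

The Hessian of f at 0 is [[32, -8], [-8, 2]] with rank 1, so corank 1. A Groebner basis of the Jacobian ideal J(f) in C{p,q} is {128*p/3 + q^3 - 4*q^2/3 - 32*q/3, p^2 + 2*p/3 - q^2/12 - q/6, p*q + 4*p/3 - 7*q^2/24 - q/3}; counting standard monomials gives mu = 4. Corank 1: A-series; mu = 4 gives A_4.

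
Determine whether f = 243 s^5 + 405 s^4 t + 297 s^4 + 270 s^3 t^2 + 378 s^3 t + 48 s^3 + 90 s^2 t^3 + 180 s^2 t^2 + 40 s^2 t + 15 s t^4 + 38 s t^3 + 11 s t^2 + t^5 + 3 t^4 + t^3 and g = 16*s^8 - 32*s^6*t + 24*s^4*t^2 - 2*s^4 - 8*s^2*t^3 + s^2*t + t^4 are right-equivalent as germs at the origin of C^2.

Yes.

The Hessian of f at 0 has rank 0. Corank 2; j^3 = (3*s + t)*(4*s + t)^2 has shape L^2 M (L != M), so D-series; mu = 5 gives D_5. The Hessian of g at 0 has rank 0. Corank 2; j^3 = s^2*t has shape L^2 M (L != M), so D-series; mu = 5 gives D_5. Both have type D_5, hence right-equivalent.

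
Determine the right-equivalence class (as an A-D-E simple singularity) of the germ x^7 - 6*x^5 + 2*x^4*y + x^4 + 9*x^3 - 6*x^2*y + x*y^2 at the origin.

D5

The Hessian of f at 0 is [[0, 0], [0, 0]] with rank 0, so corank 2. A Groebner basis of the Jacobian ideal J(f) in C{x,y} is {x*y^2 - 27*x*y/4 + 9*y^2/4, -81*x*y/4 + y^3 + 27*y^2/4, x^2 - x*y/3}; counting standard monomials gives mu = 5. Corank 2; j^3 = x*(3*x - y)^2 has shape L^2 M (L != M), so D-series; mu = 5 gives D_5.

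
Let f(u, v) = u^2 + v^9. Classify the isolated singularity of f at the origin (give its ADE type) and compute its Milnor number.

Type A_8, Milnor number mu = 8.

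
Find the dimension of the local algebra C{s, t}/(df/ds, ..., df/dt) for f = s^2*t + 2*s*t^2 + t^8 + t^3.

9

The Hessian of f at 0 has rank 0. Corank 2; j^3 = t*(s + t)^2 has shape L^2 M (L != M), so D-series; mu = 9 gives D_9.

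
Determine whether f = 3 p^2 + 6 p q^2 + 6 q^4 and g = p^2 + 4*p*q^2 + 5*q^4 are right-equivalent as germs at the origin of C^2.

Yes.

The Hessian of f at 0 has rank 1. Corank 1: A-series; mu = 3 gives A_3. The Hessian of g at 0 has rank 1. Corank 1: A-series; mu = 3 gives A_3. Both have type A_3, hence right-equivalent.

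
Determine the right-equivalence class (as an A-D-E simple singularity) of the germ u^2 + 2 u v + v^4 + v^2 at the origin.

The Hessian of f at 0 is [[2, 2], [2, 2]] with rank 1, so corank 1. A Groebner basis of the Jacobian ideal J(f) in C{u,v} is {v^3, u + v}; counting standard monomials gives mu = 3. Corank 1: A-series; mu = 3 gives A_3.

A_3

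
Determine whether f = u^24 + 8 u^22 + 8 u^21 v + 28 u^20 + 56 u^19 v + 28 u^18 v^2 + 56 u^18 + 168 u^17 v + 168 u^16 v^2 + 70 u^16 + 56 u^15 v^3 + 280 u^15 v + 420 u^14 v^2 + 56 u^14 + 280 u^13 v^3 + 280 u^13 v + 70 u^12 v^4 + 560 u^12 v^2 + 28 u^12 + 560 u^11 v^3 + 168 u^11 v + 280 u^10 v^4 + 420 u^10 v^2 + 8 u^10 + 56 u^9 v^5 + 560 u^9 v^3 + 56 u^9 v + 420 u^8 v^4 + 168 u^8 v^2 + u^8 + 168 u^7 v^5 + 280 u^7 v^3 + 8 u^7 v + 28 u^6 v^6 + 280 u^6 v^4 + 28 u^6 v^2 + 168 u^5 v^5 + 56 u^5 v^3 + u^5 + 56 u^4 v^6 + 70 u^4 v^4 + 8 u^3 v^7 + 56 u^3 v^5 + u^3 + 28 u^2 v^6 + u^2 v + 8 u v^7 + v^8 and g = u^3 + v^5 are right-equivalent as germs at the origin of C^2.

No.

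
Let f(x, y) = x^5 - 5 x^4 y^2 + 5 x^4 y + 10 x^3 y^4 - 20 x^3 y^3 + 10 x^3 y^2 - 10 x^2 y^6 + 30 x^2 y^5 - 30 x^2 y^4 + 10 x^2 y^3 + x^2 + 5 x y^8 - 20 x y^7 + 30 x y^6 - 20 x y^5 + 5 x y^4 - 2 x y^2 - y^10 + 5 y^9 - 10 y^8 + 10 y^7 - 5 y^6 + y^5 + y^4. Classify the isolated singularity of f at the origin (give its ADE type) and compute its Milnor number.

The Hessian of f at 0 is [[2, 0], [0, 0]] with rank 1, so corank 1. A Groebner basis of the Jacobian ideal J(f) in C{x,y} is {x^2, -x + y^2}; counting standard monomials gives mu = 4. Corank 1: A-series; mu = 4 gives A_4.

Type A_{4}, Milnor number mu = 4.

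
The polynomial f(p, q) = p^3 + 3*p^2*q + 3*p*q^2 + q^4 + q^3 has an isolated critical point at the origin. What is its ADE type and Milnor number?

The Hessian of f at 0 is [[0, 0], [0, 0]] with rank 0, so corank 2. A Groebner basis of the Jacobian ideal J(f) in C{p,q} is {q^3, p^2 + 2*p*q + q^2}; counting standard monomials gives mu = 6. Corank 2; j^3 = (p + q)^3 is a perfect cube, so E-series; the 4-jet and mu = 6 give E_6.

Type E6, Milnor number mu = 6.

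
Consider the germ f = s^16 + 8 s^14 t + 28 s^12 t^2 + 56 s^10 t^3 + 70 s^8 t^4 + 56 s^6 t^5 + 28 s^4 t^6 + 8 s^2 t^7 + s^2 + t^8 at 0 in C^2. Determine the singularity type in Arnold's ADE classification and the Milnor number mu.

The Hessian of f at 0 is [[2, 0], [0, 0]] with rank 1, so corank 1. A Groebner basis of the Jacobian ideal J(f) in C{s,t} is {t^7, s}; counting standard monomials gives mu = 7. Corank 1: A-series; mu = 7 gives A_7.

Type A_7, Milnor number mu = 7.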